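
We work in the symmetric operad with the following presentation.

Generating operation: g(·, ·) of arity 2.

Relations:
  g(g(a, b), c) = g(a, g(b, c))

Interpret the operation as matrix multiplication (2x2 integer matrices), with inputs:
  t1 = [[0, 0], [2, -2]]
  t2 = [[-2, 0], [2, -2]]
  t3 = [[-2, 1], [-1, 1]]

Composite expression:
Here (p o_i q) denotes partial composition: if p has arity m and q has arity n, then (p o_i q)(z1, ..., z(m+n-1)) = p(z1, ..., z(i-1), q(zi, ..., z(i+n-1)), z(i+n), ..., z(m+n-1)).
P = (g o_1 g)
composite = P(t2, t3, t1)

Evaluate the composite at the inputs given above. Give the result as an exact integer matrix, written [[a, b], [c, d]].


[[-4, 4], [0, 0]]

g(t2, t3) = [[4, -2], [-2, 0]]
g(g(t2, t3), t1) = [[-4, 4], [0, 0]]


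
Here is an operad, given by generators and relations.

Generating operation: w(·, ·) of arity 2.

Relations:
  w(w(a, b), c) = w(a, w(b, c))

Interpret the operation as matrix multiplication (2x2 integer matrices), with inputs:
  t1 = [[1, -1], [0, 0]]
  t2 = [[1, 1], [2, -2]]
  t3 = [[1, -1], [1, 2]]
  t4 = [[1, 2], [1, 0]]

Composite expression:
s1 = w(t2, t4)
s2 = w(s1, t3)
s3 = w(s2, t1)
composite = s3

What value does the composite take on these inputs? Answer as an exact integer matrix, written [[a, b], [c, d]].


[[4, -4], [4, -4]]

w(t2, t4) = [[2, 2], [0, 4]]
w(w(t2, t4), t3) = [[4, 2], [4, 8]]
w(w(w(t2, t4), t3), t1) = [[4, -4], [4, -4]]


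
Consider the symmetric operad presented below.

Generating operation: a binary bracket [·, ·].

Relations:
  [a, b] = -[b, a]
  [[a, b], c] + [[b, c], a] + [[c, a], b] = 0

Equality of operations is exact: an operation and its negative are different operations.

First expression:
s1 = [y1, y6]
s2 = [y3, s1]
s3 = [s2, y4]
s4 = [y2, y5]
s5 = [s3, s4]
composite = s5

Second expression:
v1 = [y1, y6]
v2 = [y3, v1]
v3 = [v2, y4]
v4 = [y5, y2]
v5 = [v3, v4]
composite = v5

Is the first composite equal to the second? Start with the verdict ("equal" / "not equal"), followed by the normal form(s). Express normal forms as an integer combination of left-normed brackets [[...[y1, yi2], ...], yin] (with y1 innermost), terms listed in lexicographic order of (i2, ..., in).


not equal — first -[[[[[y1, y6], y3], y4], y2], y5] + [[[[[y1, y6], y3], y4], y5], y2], second [[[[[y1, y6], y3], y4], y2], y5] - [[[[[y1, y6], y3], y4], y5], y2]

The first expression, normalized: -[[[[[y1, y6], y3], y4], y2], y5] + [[[[[y1, y6], y3], y4], y5], y2]
The second expression, normalized: [[[[[y1, y6], y3], y4], y2], y5] - [[[[[y1, y6], y3], y4], y5], y2]
Different reductions; not equal.


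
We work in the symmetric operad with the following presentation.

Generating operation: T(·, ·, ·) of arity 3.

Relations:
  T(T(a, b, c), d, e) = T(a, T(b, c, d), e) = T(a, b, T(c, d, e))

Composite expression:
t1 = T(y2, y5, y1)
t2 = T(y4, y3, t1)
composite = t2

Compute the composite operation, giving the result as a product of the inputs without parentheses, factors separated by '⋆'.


y4 ⋆ y3 ⋆ y2 ⋆ y5 ⋆ y1


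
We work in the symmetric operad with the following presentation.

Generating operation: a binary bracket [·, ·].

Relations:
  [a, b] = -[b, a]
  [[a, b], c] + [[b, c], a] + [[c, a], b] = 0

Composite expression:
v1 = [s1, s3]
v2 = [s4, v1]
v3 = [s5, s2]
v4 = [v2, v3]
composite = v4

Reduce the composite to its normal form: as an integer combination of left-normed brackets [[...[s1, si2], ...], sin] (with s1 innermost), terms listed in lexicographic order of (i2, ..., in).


[[[[s1, s3], s4], s2], s5] - [[[[s1, s3], s4], s5], s2]

Skip Jacobi rewriting: expand, keep s1-initial words, read off terms.
Composite bracket: [[s4, [s1, s3]], [s5, s2]]
Under [a, b] = ab - ba we get 16 signed associative words (2^4 = 16).
Coefficients come from the s1-initial words:
  from s1s3s4s2s5, sign +1: term +[[[[s1, s3], s4], s2], s5]
  from s1s3s4s5s2, sign -1: term -[[[[s1, s3], s4], s5], s2]


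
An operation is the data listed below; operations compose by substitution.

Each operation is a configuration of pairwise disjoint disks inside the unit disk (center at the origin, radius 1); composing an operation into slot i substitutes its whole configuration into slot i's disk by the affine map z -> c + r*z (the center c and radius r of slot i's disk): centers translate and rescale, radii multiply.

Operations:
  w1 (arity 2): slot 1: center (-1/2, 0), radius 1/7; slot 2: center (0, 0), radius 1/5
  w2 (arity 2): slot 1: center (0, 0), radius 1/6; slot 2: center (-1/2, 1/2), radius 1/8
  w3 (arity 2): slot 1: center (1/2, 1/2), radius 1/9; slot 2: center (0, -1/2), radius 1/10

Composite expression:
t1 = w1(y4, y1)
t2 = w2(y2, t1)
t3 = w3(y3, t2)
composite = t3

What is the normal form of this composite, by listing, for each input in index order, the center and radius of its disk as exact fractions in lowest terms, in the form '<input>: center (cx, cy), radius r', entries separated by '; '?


y1: center (-1/20, -9/20), radius 1/400; y2: center (0, -1/2), radius 1/60; y3: center (1/2, 1/2), radius 1/9; y4: center (-9/160, -9/20), radius 1/560

Follow each y-input down from w3: c' goes to c + r*c', radius to r*r'.
y3: after 1 affine step, its disk has center (1/2, 1/2), radius 1/9
y2: after 2 affine steps, its disk has center (0, -1/2), radius 1/60
y4: after 3 affine steps, its disk has center (-9/160, -9/20), radius 1/560
y1: after 3 affine steps, its disk has center (-1/20, -9/20), radius 1/400


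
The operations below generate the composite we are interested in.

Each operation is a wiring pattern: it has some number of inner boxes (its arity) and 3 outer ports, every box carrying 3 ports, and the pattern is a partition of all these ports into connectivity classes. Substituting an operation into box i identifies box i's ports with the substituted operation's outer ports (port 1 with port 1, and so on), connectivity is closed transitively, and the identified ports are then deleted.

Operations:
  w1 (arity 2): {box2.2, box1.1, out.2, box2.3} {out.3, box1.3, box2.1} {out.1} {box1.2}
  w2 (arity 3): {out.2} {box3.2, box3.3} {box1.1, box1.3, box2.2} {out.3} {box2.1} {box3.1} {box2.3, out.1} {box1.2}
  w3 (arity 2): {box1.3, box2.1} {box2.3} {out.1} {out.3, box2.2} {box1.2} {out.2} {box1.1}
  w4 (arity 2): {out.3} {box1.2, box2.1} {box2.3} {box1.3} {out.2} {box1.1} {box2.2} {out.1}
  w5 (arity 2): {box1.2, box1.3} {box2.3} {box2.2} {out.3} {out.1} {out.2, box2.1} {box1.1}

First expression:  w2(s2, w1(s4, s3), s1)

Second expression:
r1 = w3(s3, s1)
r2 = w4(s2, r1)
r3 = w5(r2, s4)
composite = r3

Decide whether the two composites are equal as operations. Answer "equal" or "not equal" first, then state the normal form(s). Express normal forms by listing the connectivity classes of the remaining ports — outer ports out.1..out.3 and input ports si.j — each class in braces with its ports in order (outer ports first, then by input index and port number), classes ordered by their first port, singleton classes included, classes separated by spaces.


not equal; the first gives {out.1, s3.1, s4.3} {out.2} {out.3} {s1.1} {s1.2, s1.3} {s2.1, s2.3, s3.2, s3.3, s4.1} {s2.2} {s4.2} and the second {out.1} {out.2, s4.1} {out.3} {s1.1, s3.3} {s1.2} {s1.3} {s2.1} {s2.2} {s2.3} {s3.1} {s3.2} {s4.2} {s4.3}

The first composite normalizes to {out.1, s3.1, s4.3} {out.2} {out.3} {s1.1} {s1.2, s1.3} {s2.1, s2.3, s3.2, s3.3, s4.1} {s2.2} {s4.2}
The second composite normalizes to {out.1} {out.2, s4.1} {out.3} {s1.1, s3.3} {s1.2} {s1.3} {s2.1} {s2.2} {s2.3} {s3.1} {s3.2} {s4.2} {s4.3}
Distinct normal forms: not equal.


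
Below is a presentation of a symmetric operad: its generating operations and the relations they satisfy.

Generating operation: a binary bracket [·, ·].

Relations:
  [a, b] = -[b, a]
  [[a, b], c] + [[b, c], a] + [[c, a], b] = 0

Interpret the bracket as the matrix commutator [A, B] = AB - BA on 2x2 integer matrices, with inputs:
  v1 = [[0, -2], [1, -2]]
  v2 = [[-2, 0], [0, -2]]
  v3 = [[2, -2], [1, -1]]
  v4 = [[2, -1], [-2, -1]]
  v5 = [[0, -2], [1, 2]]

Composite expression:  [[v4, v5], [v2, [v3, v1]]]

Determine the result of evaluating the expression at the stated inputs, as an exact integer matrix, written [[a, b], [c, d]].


[[0, 0], [0, 0]]

[v4, v5] = [[-5, -8], [1, 5]]
[v3, v1] = [[0, -2], [-1, 0]]
[v2, [v3, v1]] = [[0, 0], [0, 0]]
[[v4, v5], [v2, [v3, v1]]] = [[0, 0], [0, 0]]


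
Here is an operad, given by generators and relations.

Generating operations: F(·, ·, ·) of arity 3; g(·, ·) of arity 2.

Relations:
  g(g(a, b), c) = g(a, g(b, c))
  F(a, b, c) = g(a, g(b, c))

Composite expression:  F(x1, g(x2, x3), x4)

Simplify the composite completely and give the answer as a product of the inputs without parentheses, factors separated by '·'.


x1 · x2 · x3 · x4

Every regrouping of F is equal, so read the x-inputs in written order.
g(x2, x3) collapses to x2 · x3
F(x1, g(x2, x3), x4) collapses to x1 · x2 · x3 · x4


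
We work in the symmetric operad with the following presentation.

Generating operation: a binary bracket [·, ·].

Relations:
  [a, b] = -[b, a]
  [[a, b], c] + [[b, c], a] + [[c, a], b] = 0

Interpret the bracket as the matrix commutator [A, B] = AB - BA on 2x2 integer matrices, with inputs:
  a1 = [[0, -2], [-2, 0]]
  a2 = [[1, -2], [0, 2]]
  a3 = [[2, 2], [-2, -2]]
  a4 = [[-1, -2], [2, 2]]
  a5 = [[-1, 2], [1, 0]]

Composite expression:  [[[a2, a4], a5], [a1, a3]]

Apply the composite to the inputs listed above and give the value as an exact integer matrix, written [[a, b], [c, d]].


[a2, a4] = [[-4, -4], [2, 4]]
[[a2, a4], a5] = [[-8, -20], [6, 8]]
[a1, a3] = [[8, 8], [-8, -8]]
[[[a2, a4], a5], [a1, a3]] = [[112, 192], [-32, -112]]

[[112, 192], [-32, -112]]


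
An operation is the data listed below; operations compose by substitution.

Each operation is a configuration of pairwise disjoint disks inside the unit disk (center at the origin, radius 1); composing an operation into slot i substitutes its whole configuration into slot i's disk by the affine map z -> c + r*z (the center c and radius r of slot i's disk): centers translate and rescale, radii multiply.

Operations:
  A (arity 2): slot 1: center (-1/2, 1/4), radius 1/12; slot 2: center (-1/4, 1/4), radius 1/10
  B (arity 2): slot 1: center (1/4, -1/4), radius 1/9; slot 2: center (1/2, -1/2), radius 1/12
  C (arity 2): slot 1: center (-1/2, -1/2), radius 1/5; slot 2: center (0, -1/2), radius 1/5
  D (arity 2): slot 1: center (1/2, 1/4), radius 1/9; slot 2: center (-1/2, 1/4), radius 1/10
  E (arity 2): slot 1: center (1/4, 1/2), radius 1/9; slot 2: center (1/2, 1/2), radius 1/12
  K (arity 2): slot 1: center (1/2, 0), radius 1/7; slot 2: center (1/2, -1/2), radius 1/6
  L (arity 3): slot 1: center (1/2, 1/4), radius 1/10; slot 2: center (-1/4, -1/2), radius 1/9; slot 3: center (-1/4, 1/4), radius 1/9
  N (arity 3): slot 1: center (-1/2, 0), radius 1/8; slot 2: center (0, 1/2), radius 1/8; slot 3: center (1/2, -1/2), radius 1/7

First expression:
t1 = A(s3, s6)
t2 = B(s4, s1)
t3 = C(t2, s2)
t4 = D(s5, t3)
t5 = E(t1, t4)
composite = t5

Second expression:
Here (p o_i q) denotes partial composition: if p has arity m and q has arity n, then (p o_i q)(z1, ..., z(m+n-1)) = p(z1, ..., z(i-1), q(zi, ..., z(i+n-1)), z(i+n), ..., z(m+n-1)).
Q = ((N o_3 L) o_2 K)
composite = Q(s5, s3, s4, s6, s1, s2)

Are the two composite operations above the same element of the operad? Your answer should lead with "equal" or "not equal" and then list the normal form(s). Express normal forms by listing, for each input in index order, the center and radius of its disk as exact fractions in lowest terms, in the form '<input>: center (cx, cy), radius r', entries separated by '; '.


not equal; first: s1: center (91/200, 619/1200), radius 1/7200; s2: center (11/24, 31/60), radius 1/600; s3: center (7/36, 19/36), radius 1/108; s4: center (1091/2400, 413/800), radius 1/5400; s5: center (13/24, 25/48), radius 1/108; s6: center (2/9, 19/36), radius 1/90; second: s1: center (13/28, -4/7), radius 1/63; s2: center (13/28, -13/28), radius 1/63; s3: center (1/16, 1/2), radius 1/56; s4: center (1/16, 7/16), radius 1/48; s5: center (-1/2, 0), radius 1/8; s6: center (4/7, -13/28), radius 1/70


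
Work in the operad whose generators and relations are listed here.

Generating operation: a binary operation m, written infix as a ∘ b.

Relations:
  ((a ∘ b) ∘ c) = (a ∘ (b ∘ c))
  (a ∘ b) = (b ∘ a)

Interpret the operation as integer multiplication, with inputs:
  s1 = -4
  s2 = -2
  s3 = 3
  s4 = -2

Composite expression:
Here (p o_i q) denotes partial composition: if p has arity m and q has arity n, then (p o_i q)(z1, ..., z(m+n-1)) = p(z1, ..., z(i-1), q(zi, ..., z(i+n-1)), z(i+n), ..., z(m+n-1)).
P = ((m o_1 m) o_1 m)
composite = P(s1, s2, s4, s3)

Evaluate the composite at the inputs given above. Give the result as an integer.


(s1 ∘ s2) = 8
((s1 ∘ s2) ∘ s4) = -16
(((s1 ∘ s2) ∘ s4) ∘ s3) = -48

-48


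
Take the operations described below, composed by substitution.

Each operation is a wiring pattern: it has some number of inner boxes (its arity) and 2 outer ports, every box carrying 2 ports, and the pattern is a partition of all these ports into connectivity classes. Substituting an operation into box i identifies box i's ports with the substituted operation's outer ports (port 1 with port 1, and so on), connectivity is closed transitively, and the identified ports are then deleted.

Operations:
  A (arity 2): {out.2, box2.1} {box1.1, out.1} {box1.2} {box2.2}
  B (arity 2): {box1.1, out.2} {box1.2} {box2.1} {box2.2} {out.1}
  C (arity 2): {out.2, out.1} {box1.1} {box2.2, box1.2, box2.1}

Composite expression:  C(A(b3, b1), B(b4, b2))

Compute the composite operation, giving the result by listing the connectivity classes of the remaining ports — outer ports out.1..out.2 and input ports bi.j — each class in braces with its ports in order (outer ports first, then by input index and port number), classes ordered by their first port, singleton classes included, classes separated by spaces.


{out.1, out.2} {b1.1, b4.1} {b1.2} {b2.1} {b2.2} {b3.1} {b3.2} {b4.2}

Treat the ports identified at C as solder joints: merge, then drop.
stage A: inputs (b3, b1), connectivity {out.1, b3.1} {out.2, b1.1} {b1.2} {b3.2}, out.j its boundary
stage B: inputs (b4, b2), connectivity {out.1} {out.2, b4.1} {b2.1} {b2.2} {b4.2}, out.j its boundary
stage C: inputs (b3, b1, b4, b2), connectivity {out.1, out.2} {b1.1, b4.1} {b1.2} {b2.1} {b2.2} {b3.1} {b3.2} {b4.2}, out.j its boundary


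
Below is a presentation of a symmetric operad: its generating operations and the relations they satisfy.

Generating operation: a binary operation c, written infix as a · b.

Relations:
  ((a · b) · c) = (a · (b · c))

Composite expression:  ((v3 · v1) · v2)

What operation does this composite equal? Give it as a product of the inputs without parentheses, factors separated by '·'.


v3 · v1 · v2

Under associativity of c, the answer is the v's in reading order.
(v3 · v1) spells out as v3 · v1
((v3 · v1) · v2) spells out as v3 · v1 · v2


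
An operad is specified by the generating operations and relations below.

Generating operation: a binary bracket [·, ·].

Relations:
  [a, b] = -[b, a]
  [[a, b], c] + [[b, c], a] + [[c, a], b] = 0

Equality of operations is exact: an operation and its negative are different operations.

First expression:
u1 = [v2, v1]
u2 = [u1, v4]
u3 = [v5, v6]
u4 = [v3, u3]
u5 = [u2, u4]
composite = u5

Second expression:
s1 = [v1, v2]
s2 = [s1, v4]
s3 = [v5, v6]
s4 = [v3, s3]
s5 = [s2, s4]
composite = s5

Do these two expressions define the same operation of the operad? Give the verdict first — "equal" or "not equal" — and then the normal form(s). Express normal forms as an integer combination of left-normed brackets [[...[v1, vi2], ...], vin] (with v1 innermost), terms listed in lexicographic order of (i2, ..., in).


not equal: they reduce to -[[[[[v1, v2], v4], v3], v5], v6] + [[[[[v1, v2], v4], v3], v6], v5] + [[[[[v1, v2], v4], v5], v6], v3] - [[[[[v1, v2], v4], v6], v5], v3] and [[[[[v1, v2], v4], v3], v5], v6] - [[[[[v1, v2], v4], v3], v6], v5] - [[[[[v1, v2], v4], v5], v6], v3] + [[[[[v1, v2], v4], v6], v5], v3]

Normal form of the first expression: -[[[[[v1, v2], v4], v3], v5], v6] + [[[[[v1, v2], v4], v3], v6], v5] + [[[[[v1, v2], v4], v5], v6], v3] - [[[[[v1, v2], v4], v6], v5], v3]
Normal form of the second expression: [[[[[v1, v2], v4], v3], v5], v6] - [[[[[v1, v2], v4], v3], v6], v5] - [[[[[v1, v2], v4], v5], v6], v3] + [[[[[v1, v2], v4], v6], v5], v3]
The forms do not match — not equal.


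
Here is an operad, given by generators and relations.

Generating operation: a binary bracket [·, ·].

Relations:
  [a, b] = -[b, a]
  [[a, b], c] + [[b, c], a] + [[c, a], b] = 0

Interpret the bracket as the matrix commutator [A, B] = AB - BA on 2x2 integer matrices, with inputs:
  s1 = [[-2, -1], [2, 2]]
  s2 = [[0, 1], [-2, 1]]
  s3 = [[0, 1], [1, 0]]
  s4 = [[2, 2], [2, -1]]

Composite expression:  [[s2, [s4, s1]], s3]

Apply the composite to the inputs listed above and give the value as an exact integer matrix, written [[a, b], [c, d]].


[[21, -8], [8, -21]]

[s4, s1] = [[6, 5], [-14, -6]]
[s2, [s4, s1]] = [[-4, -17], [-38, 4]]
[[s2, [s4, s1]], s3] = [[21, -8], [8, -21]]


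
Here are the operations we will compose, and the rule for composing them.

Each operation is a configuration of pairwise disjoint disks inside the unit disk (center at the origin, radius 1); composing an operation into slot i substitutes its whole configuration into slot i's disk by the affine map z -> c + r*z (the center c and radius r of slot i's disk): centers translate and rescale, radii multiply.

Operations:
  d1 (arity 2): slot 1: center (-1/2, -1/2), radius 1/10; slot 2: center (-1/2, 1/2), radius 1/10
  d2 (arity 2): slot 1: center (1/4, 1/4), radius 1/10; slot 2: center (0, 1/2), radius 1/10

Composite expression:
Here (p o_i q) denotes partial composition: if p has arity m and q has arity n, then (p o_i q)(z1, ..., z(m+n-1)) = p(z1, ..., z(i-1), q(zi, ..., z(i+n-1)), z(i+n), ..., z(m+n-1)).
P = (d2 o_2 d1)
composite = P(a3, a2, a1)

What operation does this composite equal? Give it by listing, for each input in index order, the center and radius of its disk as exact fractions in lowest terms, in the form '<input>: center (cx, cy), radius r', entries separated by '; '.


Below d2, radii multiply path by path; the a-disk centers shift.
tracing a3 down its 1-map path: center (1/4, 1/4), radius 1/10
tracing a2 down its 2-map path: center (-1/20, 9/20), radius 1/100
tracing a1 down its 2-map path: center (-1/20, 11/20), radius 1/100

a1: center (-1/20, 11/20), radius 1/100; a2: center (-1/20, 9/20), radius 1/100; a3: center (1/4, 1/4), radius 1/10


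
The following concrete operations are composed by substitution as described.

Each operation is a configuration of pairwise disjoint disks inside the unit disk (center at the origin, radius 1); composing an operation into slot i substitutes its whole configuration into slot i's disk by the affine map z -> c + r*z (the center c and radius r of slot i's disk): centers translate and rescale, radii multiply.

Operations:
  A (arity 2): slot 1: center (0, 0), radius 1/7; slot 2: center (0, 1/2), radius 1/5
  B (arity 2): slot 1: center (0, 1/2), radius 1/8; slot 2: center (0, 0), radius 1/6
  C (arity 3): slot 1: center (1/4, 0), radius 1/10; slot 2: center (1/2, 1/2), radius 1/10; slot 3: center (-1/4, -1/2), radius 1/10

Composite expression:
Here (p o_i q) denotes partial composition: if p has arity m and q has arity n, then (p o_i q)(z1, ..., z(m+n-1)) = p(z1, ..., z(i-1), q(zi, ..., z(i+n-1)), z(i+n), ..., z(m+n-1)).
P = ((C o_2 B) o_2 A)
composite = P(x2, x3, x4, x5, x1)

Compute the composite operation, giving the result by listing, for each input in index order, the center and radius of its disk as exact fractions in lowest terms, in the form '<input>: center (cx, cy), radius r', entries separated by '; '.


x1: center (-1/4, -1/2), radius 1/10; x2: center (1/4, 0), radius 1/10; x3: center (1/2, 11/20), radius 1/560; x4: center (1/2, 89/160), radius 1/400; x5: center (1/2, 1/2), radius 1/60

Below C, radii multiply path by path; the x-disk centers shift.
x2: after 1 affine step, its disk has center (1/4, 0), radius 1/10
x3: after 3 affine steps, its disk has center (1/2, 11/20), radius 1/560
x4: after 3 affine steps, its disk has center (1/2, 89/160), radius 1/400
x5: after 2 affine steps, its disk has center (1/2, 1/2), radius 1/60
x1: after 1 affine step, its disk has center (-1/4, -1/2), radius 1/10


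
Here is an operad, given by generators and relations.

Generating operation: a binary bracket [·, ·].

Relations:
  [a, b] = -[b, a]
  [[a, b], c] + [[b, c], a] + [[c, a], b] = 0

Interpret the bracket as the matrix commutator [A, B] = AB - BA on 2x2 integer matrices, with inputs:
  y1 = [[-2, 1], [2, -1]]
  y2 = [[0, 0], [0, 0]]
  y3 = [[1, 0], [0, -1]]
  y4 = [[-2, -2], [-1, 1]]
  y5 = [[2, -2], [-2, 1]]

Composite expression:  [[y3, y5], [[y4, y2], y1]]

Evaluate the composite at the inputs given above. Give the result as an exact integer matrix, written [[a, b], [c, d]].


[[0, 0], [0, 0]]

[y3, y5] = [[0, -4], [4, 0]]
[y4, y2] = [[0, 0], [0, 0]]
[[y4, y2], y1] = [[0, 0], [0, 0]]
[[y3, y5], [[y4, y2], y1]] = [[0, 0], [0, 0]]


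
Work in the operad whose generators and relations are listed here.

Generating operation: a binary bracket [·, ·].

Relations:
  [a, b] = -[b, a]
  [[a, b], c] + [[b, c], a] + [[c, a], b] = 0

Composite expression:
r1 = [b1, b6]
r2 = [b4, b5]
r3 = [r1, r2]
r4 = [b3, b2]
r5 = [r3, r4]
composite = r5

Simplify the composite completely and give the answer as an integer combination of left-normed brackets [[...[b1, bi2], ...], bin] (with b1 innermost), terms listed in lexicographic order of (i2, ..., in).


-[[[[[b1, b6], b4], b5], b2], b3] + [[[[[b1, b6], b4], b5], b3], b2] + [[[[[b1, b6], b5], b4], b2], b3] - [[[[[b1, b6], b5], b4], b3], b2]

Left-normed coefficients sit on the b1-initial expansion words.
Composite bracket: [[[b1, b6], [b4, b5]], [b3, b2]]
Full expansion: 32 signed words from ab - ba (2^5 = 32).
Coefficients come from the b1-initial words:
  b1b6b4b5b2b3 (sign -1) contributes -[[[[[b1, b6], b4], b5], b2], b3]
  b1b6b4b5b3b2 (sign +1) contributes +[[[[[b1, b6], b4], b5], b3], b2]
  b1b6b5b4b2b3 (sign +1) contributes +[[[[[b1, b6], b5], b4], b2], b3]
  b1b6b5b4b3b2 (sign -1) contributes -[[[[[b1, b6], b5], b4], b3], b2]


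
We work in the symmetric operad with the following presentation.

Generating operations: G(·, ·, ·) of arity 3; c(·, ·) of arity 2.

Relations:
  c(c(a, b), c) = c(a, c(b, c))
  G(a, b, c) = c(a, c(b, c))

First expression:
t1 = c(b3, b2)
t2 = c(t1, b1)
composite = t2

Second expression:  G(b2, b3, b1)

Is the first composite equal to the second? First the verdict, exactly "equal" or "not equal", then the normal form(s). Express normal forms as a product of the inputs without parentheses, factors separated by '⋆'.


not equal; first: b3 ⋆ b2 ⋆ b1; second: b2 ⋆ b3 ⋆ b1

The first composite normalizes to b3 ⋆ b2 ⋆ b1
The second composite normalizes to b2 ⋆ b3 ⋆ b1
The normal forms differ: not equal.


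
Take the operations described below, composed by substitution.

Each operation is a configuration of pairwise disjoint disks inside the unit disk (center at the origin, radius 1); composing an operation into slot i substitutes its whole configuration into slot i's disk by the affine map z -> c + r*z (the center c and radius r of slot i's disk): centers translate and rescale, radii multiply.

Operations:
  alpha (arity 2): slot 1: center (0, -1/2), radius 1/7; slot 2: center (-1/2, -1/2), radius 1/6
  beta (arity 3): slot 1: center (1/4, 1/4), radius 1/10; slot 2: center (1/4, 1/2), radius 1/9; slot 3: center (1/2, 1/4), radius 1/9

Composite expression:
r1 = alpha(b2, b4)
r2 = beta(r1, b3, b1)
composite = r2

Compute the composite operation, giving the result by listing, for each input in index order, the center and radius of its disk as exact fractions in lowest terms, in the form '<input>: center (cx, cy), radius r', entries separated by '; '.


Affine substitution under beta: radii multiply and b-centers shift.
b2 passes through 2 substitutions, ending at center (1/4, 1/5), radius 1/70
b4 passes through 2 substitutions, ending at center (1/5, 1/5), radius 1/60
b3 passes through 1 substitution, ending at center (1/4, 1/2), radius 1/9
b1 passes through 1 substitution, ending at center (1/2, 1/4), radius 1/9

b1: center (1/2, 1/4), radius 1/9; b2: center (1/4, 1/5), radius 1/70; b3: center (1/4, 1/2), radius 1/9; b4: center (1/5, 1/5), radius 1/60


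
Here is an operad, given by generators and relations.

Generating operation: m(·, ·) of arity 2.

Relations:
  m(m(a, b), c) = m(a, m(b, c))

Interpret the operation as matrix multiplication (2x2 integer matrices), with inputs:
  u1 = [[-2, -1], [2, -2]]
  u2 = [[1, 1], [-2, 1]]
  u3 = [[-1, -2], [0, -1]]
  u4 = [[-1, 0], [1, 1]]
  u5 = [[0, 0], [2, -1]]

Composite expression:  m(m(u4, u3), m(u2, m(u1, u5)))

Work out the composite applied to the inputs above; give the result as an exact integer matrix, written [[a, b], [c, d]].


[[-6, 3], [6, -3]]

m(u4, u3) = [[1, 2], [-1, -3]]
m(u1, u5) = [[-2, 1], [-4, 2]]
m(u2, m(u1, u5)) = [[-6, 3], [0, 0]]
m(m(u4, u3), m(u2, m(u1, u5))) = [[-6, 3], [6, -3]]


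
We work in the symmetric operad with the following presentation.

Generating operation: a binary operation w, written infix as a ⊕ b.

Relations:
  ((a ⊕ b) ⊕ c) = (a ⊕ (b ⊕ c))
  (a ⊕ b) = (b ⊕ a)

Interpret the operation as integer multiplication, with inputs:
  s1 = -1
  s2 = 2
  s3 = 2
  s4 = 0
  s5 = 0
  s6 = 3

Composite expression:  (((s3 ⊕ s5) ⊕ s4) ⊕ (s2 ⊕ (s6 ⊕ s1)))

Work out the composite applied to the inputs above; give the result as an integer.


0

(s3 ⊕ s5) = 0
((s3 ⊕ s5) ⊕ s4) = 0
(s6 ⊕ s1) = -3
(s2 ⊕ (s6 ⊕ s1)) = -6
(((s3 ⊕ s5) ⊕ s4) ⊕ (s2 ⊕ (s6 ⊕ s1))) = 0


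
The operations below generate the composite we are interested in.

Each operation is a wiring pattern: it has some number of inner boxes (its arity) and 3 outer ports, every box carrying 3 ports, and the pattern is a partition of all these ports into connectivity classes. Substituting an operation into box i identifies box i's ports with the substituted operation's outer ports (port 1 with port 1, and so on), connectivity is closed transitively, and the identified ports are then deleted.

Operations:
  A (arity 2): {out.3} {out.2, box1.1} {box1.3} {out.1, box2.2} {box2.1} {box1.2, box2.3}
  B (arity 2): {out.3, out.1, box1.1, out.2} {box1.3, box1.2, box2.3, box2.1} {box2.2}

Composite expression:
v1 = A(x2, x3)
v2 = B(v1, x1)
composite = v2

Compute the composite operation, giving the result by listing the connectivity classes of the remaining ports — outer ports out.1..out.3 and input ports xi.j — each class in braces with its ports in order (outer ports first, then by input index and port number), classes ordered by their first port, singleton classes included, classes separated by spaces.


{out.1, out.2, out.3, x3.2} {x1.1, x1.3, x2.1} {x1.2} {x2.2, x3.3} {x2.3} {x3.1}

Substituting into B glues patterns; closure does the rest.
A over (x2, x3) gives {out.1, x3.2} {out.2, x2.1} {out.3} {x2.2, x3.3} {x2.3} {x3.1}, out.j being that stage's outer ports
B over (x2, x3, x1) gives {out.1, out.2, out.3, x3.2} {x1.1, x1.3, x2.1} {x1.2} {x2.2, x3.3} {x2.3} {x3.1}, out.j being that stage's outer ports


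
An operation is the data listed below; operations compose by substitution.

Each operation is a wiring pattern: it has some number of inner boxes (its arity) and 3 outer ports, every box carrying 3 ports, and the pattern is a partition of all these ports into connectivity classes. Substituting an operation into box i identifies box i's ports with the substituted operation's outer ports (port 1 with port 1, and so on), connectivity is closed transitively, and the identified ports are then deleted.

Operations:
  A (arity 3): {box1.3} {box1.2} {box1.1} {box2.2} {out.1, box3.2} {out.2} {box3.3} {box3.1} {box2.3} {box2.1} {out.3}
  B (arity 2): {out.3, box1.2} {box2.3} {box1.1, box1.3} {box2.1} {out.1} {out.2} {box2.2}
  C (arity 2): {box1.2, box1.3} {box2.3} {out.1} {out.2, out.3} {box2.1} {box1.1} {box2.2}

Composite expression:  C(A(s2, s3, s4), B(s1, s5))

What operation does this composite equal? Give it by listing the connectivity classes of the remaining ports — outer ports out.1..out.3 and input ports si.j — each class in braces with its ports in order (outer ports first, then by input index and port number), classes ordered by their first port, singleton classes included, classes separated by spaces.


{out.1} {out.2, out.3} {s1.1, s1.3} {s1.2} {s2.1} {s2.2} {s2.3} {s3.1} {s3.2} {s3.3} {s4.1} {s4.2} {s4.3} {s5.1} {s5.2} {s5.3}

Reachability decides: close wires over C-identified ports.
A over (s2, s3, s4) gives {out.1, s4.2} {out.2} {out.3} {s2.1} {s2.2} {s2.3} {s3.1} {s3.2} {s3.3} {s4.1} {s4.3}, out.j being that stage's outer ports
B over (s1, s5) gives {out.1} {out.2} {out.3, s1.2} {s1.1, s1.3} {s5.1} {s5.2} {s5.3}, out.j being that stage's outer ports
C over (s2, s3, s4, s1, s5) gives {out.1} {out.2, out.3} {s1.1, s1.3} {s1.2} {s2.1} {s2.2} {s2.3} {s3.1} {s3.2} {s3.3} {s4.1} {s4.2} {s4.3} {s5.1} {s5.2} {s5.3}, out.j being that stage's outer ports


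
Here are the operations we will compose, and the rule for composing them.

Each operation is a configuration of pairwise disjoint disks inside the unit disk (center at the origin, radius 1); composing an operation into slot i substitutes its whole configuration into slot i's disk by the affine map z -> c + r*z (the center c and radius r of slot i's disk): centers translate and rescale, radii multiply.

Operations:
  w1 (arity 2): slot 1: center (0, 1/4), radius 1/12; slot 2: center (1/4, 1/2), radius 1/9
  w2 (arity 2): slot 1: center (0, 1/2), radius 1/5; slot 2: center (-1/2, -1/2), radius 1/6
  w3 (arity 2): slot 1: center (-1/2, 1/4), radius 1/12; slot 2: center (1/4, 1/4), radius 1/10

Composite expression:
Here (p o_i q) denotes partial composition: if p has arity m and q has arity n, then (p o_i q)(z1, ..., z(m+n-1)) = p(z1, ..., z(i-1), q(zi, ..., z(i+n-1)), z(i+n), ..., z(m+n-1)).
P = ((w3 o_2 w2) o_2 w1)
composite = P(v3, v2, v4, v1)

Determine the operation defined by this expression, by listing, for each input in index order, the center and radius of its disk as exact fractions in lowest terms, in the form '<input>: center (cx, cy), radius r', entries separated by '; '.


Only the slot chain above each v matters under w3; compose those maps.
v3 passes through 1 substitution, ending at center (-1/2, 1/4), radius 1/12
v2 passes through 3 substitutions, ending at center (1/4, 61/200), radius 1/600
v4 passes through 3 substitutions, ending at center (51/200, 31/100), radius 1/450
v1 passes through 2 substitutions, ending at center (1/5, 1/5), radius 1/60

v1: center (1/5, 1/5), radius 1/60; v2: center (1/4, 61/200), radius 1/600; v3: center (-1/2, 1/4), radius 1/12; v4: center (51/200, 31/100), radius 1/450


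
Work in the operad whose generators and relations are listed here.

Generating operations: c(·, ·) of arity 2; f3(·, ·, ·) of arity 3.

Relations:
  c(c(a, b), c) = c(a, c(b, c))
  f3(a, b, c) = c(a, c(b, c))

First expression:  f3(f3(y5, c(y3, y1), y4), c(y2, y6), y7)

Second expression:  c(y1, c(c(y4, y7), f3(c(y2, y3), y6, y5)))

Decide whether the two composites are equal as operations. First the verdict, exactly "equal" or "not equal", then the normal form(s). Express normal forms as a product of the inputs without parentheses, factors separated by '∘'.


not equal: they reduce to y5 ∘ y3 ∘ y1 ∘ y4 ∘ y2 ∘ y6 ∘ y7 and y1 ∘ y4 ∘ y7 ∘ y2 ∘ y3 ∘ y6 ∘ y5

In normal form, the first expression is y5 ∘ y3 ∘ y1 ∘ y4 ∘ y2 ∘ y6 ∘ y7
In normal form, the second expression is y1 ∘ y4 ∘ y7 ∘ y2 ∘ y3 ∘ y6 ∘ y5
The forms do not match — not equal.


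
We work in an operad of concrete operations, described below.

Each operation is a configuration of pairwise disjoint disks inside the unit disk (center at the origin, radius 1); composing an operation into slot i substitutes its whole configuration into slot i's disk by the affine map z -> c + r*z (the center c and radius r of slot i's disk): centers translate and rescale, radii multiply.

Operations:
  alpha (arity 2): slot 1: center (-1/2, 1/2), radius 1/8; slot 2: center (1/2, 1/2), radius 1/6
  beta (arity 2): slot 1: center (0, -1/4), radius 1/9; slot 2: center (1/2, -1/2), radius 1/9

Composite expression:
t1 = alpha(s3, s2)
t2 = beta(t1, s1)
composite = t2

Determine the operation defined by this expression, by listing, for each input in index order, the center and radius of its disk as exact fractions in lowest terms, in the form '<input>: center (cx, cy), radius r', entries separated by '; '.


s1: center (1/2, -1/2), radius 1/9; s2: center (1/18, -7/36), radius 1/54; s3: center (-1/18, -7/36), radius 1/72

Only the slot chain above each s matters under beta; compose those maps.
input s3: composing its 2 substitution steps yields center (-1/18, -7/36), radius 1/72
input s2: composing its 2 substitution steps yields center (1/18, -7/36), radius 1/54
input s1: composing its 1 substitution step yields center (1/2, -1/2), radius 1/9


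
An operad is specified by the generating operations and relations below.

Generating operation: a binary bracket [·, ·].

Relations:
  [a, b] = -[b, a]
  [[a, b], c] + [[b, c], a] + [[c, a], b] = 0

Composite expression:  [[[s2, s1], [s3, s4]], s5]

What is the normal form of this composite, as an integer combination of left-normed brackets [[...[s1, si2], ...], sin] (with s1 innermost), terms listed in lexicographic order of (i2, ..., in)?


Skip Jacobi rewriting: expand, keep s1-initial words, read off terms.
Composite bracket: [[[s2, s1], [s3, s4]], s5]
The bracket unfolds into 16 signed words via [a, b] = ab - ba (2^4 = 16).
Keep just the words that open with s1:
  s1s2s3s4s5 appears with sign -1, giving the term -[[[[s1, s2], s3], s4], s5]
  s1s2s4s3s5 appears with sign +1, giving the term +[[[[s1, s2], s4], s3], s5]

-[[[[s1, s2], s3], s4], s5] + [[[[s1, s2], s4], s3], s5]


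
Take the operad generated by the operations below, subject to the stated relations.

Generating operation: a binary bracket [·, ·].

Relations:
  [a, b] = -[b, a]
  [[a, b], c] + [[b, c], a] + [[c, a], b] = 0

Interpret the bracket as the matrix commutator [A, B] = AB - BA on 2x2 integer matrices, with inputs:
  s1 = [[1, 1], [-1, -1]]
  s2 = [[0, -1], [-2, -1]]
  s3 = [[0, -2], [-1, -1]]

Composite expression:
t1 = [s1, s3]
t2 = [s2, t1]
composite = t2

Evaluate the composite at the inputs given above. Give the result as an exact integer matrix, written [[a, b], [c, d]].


[[-11, -11], [11, 11]]

[s1, s3] = [[-3, -5], [1, 3]]
[s2, [s1, s3]] = [[-11, -11], [11, 11]]


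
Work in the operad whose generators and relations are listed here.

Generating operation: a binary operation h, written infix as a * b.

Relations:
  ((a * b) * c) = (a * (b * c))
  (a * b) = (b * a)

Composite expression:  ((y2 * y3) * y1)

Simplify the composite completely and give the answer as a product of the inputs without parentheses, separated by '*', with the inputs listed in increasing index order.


y1 * y2 * y3


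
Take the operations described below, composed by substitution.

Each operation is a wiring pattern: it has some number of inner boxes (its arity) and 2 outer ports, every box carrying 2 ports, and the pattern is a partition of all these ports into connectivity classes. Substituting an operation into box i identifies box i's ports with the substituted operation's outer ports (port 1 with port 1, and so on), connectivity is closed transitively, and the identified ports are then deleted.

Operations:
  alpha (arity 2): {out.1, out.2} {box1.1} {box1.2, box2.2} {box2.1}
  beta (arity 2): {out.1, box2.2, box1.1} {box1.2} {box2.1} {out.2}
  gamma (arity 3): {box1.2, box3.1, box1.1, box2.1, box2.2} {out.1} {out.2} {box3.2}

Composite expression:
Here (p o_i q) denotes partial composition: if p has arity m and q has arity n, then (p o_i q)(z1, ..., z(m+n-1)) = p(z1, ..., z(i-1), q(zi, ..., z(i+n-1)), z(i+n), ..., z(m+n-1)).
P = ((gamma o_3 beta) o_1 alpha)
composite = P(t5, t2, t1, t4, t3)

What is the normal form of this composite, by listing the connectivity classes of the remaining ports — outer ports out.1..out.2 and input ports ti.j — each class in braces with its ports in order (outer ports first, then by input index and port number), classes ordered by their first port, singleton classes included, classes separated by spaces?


{out.1} {out.2} {t1.1, t1.2, t3.2, t4.1} {t2.1} {t2.2, t5.2} {t3.1} {t4.2} {t5.1}

Substituting into gamma glues patterns; closure does the rest.
after alpha, the pattern on (t5, t2) reads {out.1, out.2} {t2.1} {t2.2, t5.2} {t5.1} (out.j = its outer ports)
after beta, the pattern on (t4, t3) reads {out.1, t3.2, t4.1} {out.2} {t3.1} {t4.2} (out.j = its outer ports)
after gamma, the pattern on (t5, t2, t1, t4, t3) reads {out.1} {out.2} {t1.1, t1.2, t3.2, t4.1} {t2.1} {t2.2, t5.2} {t3.1} {t4.2} {t5.1} (out.j = its outer ports)


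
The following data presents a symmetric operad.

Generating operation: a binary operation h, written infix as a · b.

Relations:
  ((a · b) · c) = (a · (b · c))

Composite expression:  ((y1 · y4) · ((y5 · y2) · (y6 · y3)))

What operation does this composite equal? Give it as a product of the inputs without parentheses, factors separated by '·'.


y1 · y4 · y5 · y2 · y6 · y3


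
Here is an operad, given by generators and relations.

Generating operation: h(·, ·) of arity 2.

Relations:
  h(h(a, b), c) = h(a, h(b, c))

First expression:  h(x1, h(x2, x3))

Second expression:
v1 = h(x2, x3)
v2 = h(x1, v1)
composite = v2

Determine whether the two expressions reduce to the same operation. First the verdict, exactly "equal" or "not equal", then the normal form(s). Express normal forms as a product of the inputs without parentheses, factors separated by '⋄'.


The first expression, normalized: x1 ⋄ x2 ⋄ x3
The second expression, normalized: x1 ⋄ x2 ⋄ x3
The normal forms match — equal.

equal — both sides give x1 ⋄ x2 ⋄ x3


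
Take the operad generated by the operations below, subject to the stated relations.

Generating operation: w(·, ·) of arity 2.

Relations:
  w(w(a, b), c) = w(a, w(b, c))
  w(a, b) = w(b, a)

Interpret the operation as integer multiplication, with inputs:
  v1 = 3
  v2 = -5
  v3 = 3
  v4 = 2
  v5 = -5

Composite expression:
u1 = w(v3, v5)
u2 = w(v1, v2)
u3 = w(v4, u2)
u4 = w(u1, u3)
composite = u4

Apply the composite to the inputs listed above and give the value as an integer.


450

w(v3, v5) = -15
w(v1, v2) = -15
w(v4, w(v1, v2)) = -30
w(w(v3, v5), w(v4, w(v1, v2))) = 450


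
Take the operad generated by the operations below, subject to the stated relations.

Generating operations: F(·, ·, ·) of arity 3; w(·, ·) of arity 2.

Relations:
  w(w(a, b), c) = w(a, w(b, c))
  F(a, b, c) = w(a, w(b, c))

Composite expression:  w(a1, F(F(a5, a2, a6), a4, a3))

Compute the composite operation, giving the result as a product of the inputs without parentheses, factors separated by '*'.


a1 * a5 * a2 * a6 * a4 * a3

Every regrouping of w is equal, so read the a-inputs in written order.
F(a5, a2, a6) spells out as a5 * a2 * a6
F(F(a5, a2, a6), a4, a3) spells out as a5 * a2 * a6 * a4 * a3
w(a1, F(F(a5, a2, a6), a4, a3)) spells out as a1 * a5 * a2 * a6 * a4 * a3


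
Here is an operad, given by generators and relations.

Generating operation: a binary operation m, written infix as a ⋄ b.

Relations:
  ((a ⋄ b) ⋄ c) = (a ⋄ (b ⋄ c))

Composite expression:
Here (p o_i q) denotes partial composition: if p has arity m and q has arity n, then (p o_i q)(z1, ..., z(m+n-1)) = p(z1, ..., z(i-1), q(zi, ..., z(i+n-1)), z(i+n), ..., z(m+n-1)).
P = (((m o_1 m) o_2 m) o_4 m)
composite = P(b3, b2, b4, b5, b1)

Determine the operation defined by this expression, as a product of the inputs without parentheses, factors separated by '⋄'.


b3 ⋄ b2 ⋄ b4 ⋄ b5 ⋄ b1

The m-tree's shape is irrelevant; the b-reading-order decides.
(b2 ⋄ b4) unparenthesizes to b2 ⋄ b4
(b3 ⋄ (b2 ⋄ b4)) unparenthesizes to b3 ⋄ b2 ⋄ b4
(b5 ⋄ b1) unparenthesizes to b5 ⋄ b1
((b3 ⋄ (b2 ⋄ b4)) ⋄ (b5 ⋄ b1)) unparenthesizes to b3 ⋄ b2 ⋄ b4 ⋄ b5 ⋄ b1
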